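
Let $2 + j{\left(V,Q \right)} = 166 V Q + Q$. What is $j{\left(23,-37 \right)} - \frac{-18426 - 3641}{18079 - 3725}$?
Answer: $- \frac{2028269903}{14354} \approx -1.413 \cdot 10^{5}$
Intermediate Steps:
$j{\left(V,Q \right)} = -2 + Q + 166 Q V$ ($j{\left(V,Q \right)} = -2 + \left(166 V Q + Q\right) = -2 + \left(166 Q V + Q\right) = -2 + \left(Q + 166 Q V\right) = -2 + Q + 166 Q V$)
$j{\left(23,-37 \right)} - \frac{-18426 - 3641}{18079 - 3725} = \left(-2 - 37 + 166 \left(-37\right) 23\right) - \frac{-18426 - 3641}{18079 - 3725} = \left(-2 - 37 - 141266\right) - - \frac{22067}{14354} = -141305 - \left(-22067\right) \frac{1}{14354} = -141305 - - \frac{22067}{14354} = -141305 + \frac{22067}{14354} = - \frac{2028269903}{14354}$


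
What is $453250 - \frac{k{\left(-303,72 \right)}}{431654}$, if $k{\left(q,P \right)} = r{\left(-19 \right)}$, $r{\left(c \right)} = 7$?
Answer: $\frac{195647175493}{431654} \approx 4.5325 \cdot 10^{5}$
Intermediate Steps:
$k{\left(q,P \right)} = 7$
$453250 - \frac{k{\left(-303,72 \right)}}{431654} = 453250 - \frac{7}{431654} = \frac{195647175493}{431654}$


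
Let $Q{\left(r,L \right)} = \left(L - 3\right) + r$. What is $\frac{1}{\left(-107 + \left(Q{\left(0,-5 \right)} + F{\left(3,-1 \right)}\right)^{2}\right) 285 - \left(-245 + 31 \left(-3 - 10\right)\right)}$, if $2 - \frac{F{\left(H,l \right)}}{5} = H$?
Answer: $\frac{1}{18318} \approx 5.4591 \cdot 10^{-5}$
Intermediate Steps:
$F{\left(H,l \right)} = 10 - 5 H$
$Q{\left(r,L \right)} = -3 + L + r$ ($Q{\left(r,L \right)} = \left(-3 + L\right) + r = -3 + L + r$)
$\frac{1}{\left(-107 + \left(Q{\left(0,-5 \right)} + F{\left(3,-1 \right)}\right)^{2}\right) 285 - \left(-245 + 31 \left(-3 - 10\right)\right)} = \frac{1}{\left(-107 + \left(\left(-3 - 5 + 0\right) + \left(10 - 15\right)\right)^{2}\right) 285 - \left(-245 + 31 \left(-3 - 10\right)\right)} = \frac{1}{\left(-107 + \left(-8 + \left(10 - 15\right)\right)^{2}\right) 285 - \left(-245 + 31 \left(-3 - 10\right)\right)} = \frac{1}{\left(-107 + \left(-8 - 5\right)^{2}\right) 285 + \left(\left(-31\right) \left(-13\right) + 245\right)} = \frac{1}{\left(-107 + \left(-13\right)^{2}\right) 285 + \left(403 + 245\right)} = \frac{1}{\left(-107 + 169\right) 285 + 648} = \frac{1}{62 \cdot 285 + 648} = \frac{1}{17670 + 648} = \frac{1}{18318}$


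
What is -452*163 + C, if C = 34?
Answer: -73642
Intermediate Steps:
-452*163 + C = -452*163 + 34 = -73676 + 34 = -73642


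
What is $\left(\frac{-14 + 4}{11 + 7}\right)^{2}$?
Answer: $\frac{25}{81} \approx 0.30864$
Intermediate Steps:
$\left(\frac{-14 + 4}{11 + 7}\right)^{2} = \left(- \frac{10}{18}\right)^{2} = \left(\left(-10\right) \frac{1}{18}\right)^{2} = \left(- \frac{5}{9}\right)^{2} = \frac{25}{81}$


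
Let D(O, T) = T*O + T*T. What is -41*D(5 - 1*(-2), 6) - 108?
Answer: -3306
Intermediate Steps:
D(O, T) = T² + O*T (D(O, T) = O*T + T² = T² + O*T)
-41*D(5 - 1*(-2), 6) - 108 = -246*((5 - 1*(-2)) + 6) - 108 = -246*((5 + 2) + 6) - 108 = -246*(7 + 6) - 108 = -246*13 - 108 = -41*78 - 108 = -3198 - 108 = -3306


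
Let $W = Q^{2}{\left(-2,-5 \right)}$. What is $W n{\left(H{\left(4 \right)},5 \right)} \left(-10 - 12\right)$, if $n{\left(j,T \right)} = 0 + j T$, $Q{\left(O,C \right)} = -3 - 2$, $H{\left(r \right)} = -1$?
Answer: $2750$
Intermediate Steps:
$Q{\left(O,C \right)} = -5$ ($Q{\left(O,C \right)} = -3 - 2 = -5$)
$n{\left(j,T \right)} = T j$ ($n{\left(j,T \right)} = 0 + T j = T j$)
$W = 25$ ($W = \left(-5\right)^{2} = 25$)
$W n{\left(H{\left(4 \right)},5 \right)} \left(-10 - 12\right) = 25 \cdot 5 \left(-1\right) \left(-10 - 12\right) = 25 \left(-5\right) \left(-10 - 12\right) = \left(-125\right) \left(-22\right) = 2750$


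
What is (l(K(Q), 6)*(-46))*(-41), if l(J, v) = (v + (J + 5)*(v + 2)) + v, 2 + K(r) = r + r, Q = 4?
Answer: 188600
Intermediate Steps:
K(r) = -2 + 2*r (K(r) = -2 + (r + r) = -2 + 2*r)
l(J, v) = 2*v + (2 + v)*(5 + J) (l(J, v) = (v + (5 + J)*(2 + v)) + v = (v + (2 + v)*(5 + J)) + v = 2*v + (2 + v)*(5 + J))
(l(K(Q), 6)*(-46))*(-41) = ((10 + 2*(-2 + 2*4) + 7*6 + (-2 + 2*4)*6)*(-46))*(-41) = ((10 + 2*(-2 + 8) + 42 + (-2 + 8)*6)*(-46))*(-41) = ((10 + 2*6 + 42 + 6*6)*(-46))*(-41) = ((10 + 12 + 42 + 36)*(-46))*(-41) = (100*(-46))*(-41) = -4600*(-41) = 188600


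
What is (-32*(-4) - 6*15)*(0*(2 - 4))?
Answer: 0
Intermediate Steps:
(-32*(-4) - 6*15)*(0*(2 - 4)) = (128 - 90)*(0*(-2)) = 38*0 = 0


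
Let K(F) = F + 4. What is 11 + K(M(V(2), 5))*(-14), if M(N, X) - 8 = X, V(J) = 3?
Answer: -227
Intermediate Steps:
M(N, X) = 8 + X
K(F) = 4 + F
11 + K(M(V(2), 5))*(-14) = 11 + (4 + (8 + 5))*(-14) = 11 + (4 + 13)*(-14) = 11 + 17*(-14) = 11 - 238 = -227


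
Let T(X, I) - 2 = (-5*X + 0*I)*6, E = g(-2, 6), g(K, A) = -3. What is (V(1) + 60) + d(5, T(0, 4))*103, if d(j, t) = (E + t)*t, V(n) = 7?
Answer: -139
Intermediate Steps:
E = -3
T(X, I) = 2 - 30*X (T(X, I) = 2 + (-5*X + 0*I)*6 = 2 + (-5*X + 0)*6 = 2 - 5*X*6 = 2 - 30*X)
d(j, t) = t*(-3 + t) (d(j, t) = (-3 + t)*t = t*(-3 + t))
(V(1) + 60) + d(5, T(0, 4))*103 = (7 + 60) + ((2 - 30*0)*(-3 + (2 - 30*0)))*103 = 67 + ((2 + 0)*(-3 + (2 + 0)))*103 = 67 + (2*(-3 + 2))*103 = 67 + (2*(-1))*103 = 67 - 2*103 = 67 - 206 = -139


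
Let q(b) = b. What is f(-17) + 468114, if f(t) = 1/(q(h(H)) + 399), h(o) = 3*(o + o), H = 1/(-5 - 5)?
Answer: 932483093/1992 ≈ 4.6811e+5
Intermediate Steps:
H = -1/10 (H = 1/(-10) = -1/10 ≈ -0.10000)
h(o) = 6*o (h(o) = 3*(2*o) = 6*o)
f(t) = 5/1992 (f(t) = 1/(6*(-1/10) + 399) = 1/(-3/5 + 399) = 1/(1992/5) = 5/1992)
f(-17) + 468114 = 5/1992 + 468114 = 932483093/1992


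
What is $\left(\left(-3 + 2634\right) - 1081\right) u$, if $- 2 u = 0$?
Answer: $0$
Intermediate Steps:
$u = 0$ ($u = \left(- \frac{1}{2}\right) 0 = 0$)
$\left(\left(-3 + 2634\right) - 1081\right) u = \left(\left(-3 + 2634\right) - 1081\right) 0 = \left(2631 - 1081\right) 0 = 1550 \cdot 0 = 0$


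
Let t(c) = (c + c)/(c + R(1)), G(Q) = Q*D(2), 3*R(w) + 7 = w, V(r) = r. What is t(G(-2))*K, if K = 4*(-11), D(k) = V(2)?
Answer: -176/3 ≈ -58.667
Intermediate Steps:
R(w) = -7/3 + w/3
D(k) = 2
G(Q) = 2*Q (G(Q) = Q*2 = 2*Q)
t(c) = 2*c/(-2 + c) (t(c) = (c + c)/(c + (-7/3 + (⅓)*1)) = (2*c)/(c + (-7/3 + ⅓)) = (2*c)/(c - 2) = (2*c)/(-2 + c) = 2*c/(-2 + c))
K = -44
t(G(-2))*K = (2*(2*(-2))/(-2 + 2*(-2)))*(-44) = (2*(-4)/(-2 - 4))*(-44) = (2*(-4)/(-6))*(-44) = (2*(-4)*(-⅙))*(-44) = (4/3)*(-44) = -176/3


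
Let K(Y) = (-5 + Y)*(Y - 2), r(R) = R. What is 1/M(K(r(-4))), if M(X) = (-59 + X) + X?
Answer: 1/49 ≈ 0.020408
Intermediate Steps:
K(Y) = (-5 + Y)*(-2 + Y)
M(X) = -59 + 2*X
1/M(K(r(-4))) = 1/(-59 + 2*(10 + (-4)² - 7*(-4))) = 1/(-59 + 2*(10 + 16 + 28)) = 1/(-59 + 2*54) = 1/(-59 + 108) = 1/49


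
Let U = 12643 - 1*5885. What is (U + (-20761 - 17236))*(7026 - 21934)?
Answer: 465711012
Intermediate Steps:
U = 6758 (U = 12643 - 5885 = 6758)
(U + (-20761 - 17236))*(7026 - 21934) = (6758 + (-20761 - 17236))*(7026 - 21934) = (6758 - 37997)*(-14908) = -31239*(-14908) = 465711012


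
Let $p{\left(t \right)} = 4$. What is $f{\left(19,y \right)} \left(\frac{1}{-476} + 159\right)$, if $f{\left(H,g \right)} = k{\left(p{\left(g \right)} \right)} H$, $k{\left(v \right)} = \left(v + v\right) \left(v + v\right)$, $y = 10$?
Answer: $\frac{23007632}{119} \approx 1.9334 \cdot 10^{5}$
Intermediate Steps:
$k{\left(v \right)} = 4 v^{2}$ ($k{\left(v \right)} = 2 v 2 v = 4 v^{2}$)
$f{\left(H,g \right)} = 64 H$ ($f{\left(H,g \right)} = 4 \cdot 4^{2} H = 4 \cdot 16 H = 64 H$)
$f{\left(19,y \right)} \left(\frac{1}{-476} + 159\right) = 64 \cdot 19 \left(\frac{1}{-476} + 159\right) = 1216 \left(- \frac{1}{476} + 159\right) = 1216 \cdot \frac{75683}{476} = \frac{23007632}{119}$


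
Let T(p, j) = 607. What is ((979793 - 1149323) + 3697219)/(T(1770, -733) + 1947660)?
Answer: 3527689/1948267 ≈ 1.8107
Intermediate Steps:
((979793 - 1149323) + 3697219)/(T(1770, -733) + 1947660) = ((979793 - 1149323) + 3697219)/(607 + 1947660) = (-169530 + 3697219)/1948267 = 3527689*(1/1948267) = 3527689/1948267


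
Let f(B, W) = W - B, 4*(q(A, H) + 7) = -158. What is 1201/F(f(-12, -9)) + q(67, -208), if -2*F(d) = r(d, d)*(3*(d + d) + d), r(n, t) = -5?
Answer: -4961/210 ≈ -23.624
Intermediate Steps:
q(A, H) = -93/2 (q(A, H) = -7 + (¼)*(-158) = -7 - 79/2 = -93/2)
F(d) = 35*d/2 (F(d) = -(-5)*(3*(d + d) + d)/2 = -(-5)*(3*(2*d) + d)/2 = -(-5)*(6*d + d)/2 = -(-5)*7*d/2 = -(-35)*d/2 = 35*d/2)
1201/F(f(-12, -9)) + q(67, -208) = 1201/((35*(-9 - 1*(-12))/2)) - 93/2 = 1201/((35*(-9 + 12)/2)) - 93/2 = 1201/(((35/2)*3)) - 93/2 = 1201/(105/2) - 93/2 = 1201*(2/105) - 93/2 = 2402/105 - 93/2 = -4961/210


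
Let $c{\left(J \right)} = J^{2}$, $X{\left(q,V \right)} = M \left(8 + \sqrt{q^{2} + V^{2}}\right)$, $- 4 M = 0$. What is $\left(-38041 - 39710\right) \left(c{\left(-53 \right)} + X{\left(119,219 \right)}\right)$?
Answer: $-218402559$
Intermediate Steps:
$M = 0$ ($M = \left(- \frac{1}{4}\right) 0 = 0$)
$X{\left(q,V \right)} = 0$ ($X{\left(q,V \right)} = 0 \left(8 + \sqrt{q^{2} + V^{2}}\right) = 0 \left(8 + \sqrt{V^{2} + q^{2}}\right) = 0$)
$\left(-38041 - 39710\right) \left(c{\left(-53 \right)} + X{\left(119,219 \right)}\right) = \left(-38041 - 39710\right) \left(\left(-53\right)^{2} + 0\right) = - 77751 \left(2809 + 0\right) = \left(-77751\right) 2809 = -218402559$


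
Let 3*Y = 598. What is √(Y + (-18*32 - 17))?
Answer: I*√3543/3 ≈ 19.841*I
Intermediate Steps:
Y = 598/3 (Y = (⅓)*598 = 598/3 ≈ 199.33)
√(Y + (-18*32 - 17)) = √(598/3 + (-18*32 - 17)) = √(598/3 + (-576 - 17)) = √(598/3 - 593) = √(-1181/3) = I*√3543/3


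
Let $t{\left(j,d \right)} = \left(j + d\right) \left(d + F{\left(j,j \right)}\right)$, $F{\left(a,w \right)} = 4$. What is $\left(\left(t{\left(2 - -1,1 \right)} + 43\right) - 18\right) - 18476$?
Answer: $-18431$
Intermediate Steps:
$t{\left(j,d \right)} = \left(4 + d\right) \left(d + j\right)$ ($t{\left(j,d \right)} = \left(j + d\right) \left(d + 4\right) = \left(d + j\right) \left(4 + d\right) = \left(4 + d\right) \left(d + j\right)$)
$\left(\left(t{\left(2 - -1,1 \right)} + 43\right) - 18\right) - 18476 = \left(\left(\left(1^{2} + 4 \cdot 1 + 4 \left(2 - -1\right) + 1 \left(2 - -1\right)\right) + 43\right) - 18\right) - 18476 = \left(\left(\left(1 + 4 + 4 \left(2 + 1\right) + 1 \left(2 + 1\right)\right) + 43\right) - 18\right) - 18476 = \left(\left(\left(1 + 4 + 4 \cdot 3 + 1 \cdot 3\right) + 43\right) - 18\right) - 18476 = \left(\left(\left(1 + 4 + 12 + 3\right) + 43\right) - 18\right) - 18476 = \left(\left(20 + 43\right) - 18\right) - 18476 = \left(63 - 18\right) - 18476 = 45 - 18476 = -18431$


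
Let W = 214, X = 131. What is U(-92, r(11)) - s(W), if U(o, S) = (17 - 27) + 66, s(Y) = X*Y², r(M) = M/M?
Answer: -5999220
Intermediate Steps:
r(M) = 1
s(Y) = 131*Y²
U(o, S) = 56 (U(o, S) = -10 + 66 = 56)
U(-92, r(11)) - s(W) = 56 - 131*214² = 56 - 131*45796 = 56 - 1*5999276 = 56 - 5999276 = -5999220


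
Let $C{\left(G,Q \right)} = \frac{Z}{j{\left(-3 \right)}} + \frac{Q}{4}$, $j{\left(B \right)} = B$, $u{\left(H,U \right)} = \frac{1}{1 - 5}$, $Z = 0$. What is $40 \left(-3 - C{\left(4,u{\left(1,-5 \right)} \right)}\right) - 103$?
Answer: $- \frac{441}{2} \approx -220.5$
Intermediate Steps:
$u{\left(H,U \right)} = - \frac{1}{4}$ ($u{\left(H,U \right)} = \frac{1}{-4} = - \frac{1}{4}$)
$C{\left(G,Q \right)} = \frac{Q}{4}$ ($C{\left(G,Q \right)} = \frac{0}{-3} + \frac{Q}{4} = 0 \left(- \frac{1}{3}\right) + Q \frac{1}{4} = 0 + \frac{Q}{4} = \frac{Q}{4}$)
$40 \left(-3 - C{\left(4,u{\left(1,-5 \right)} \right)}\right) - 103 = 40 \left(-3 - \frac{1}{4} \left(- \frac{1}{4}\right)\right) - 103 = 40 \left(-3 - - \frac{1}{16}\right) - 103 = 40 \left(-3 + \frac{1}{16}\right) - 103 = 40 \left(- \frac{47}{16}\right) - 103 = - \frac{235}{2} - 103 = - \frac{441}{2}$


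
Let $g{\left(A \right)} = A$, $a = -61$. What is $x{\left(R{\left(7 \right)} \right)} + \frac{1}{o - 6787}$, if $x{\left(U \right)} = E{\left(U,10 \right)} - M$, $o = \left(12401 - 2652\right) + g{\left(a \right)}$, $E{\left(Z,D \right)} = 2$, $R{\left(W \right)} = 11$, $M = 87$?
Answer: $- \frac{246584}{2901} \approx -85.0$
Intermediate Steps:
$o = 9688$ ($o = \left(12401 - 2652\right) - 61 = 9749 - 61 = 9688$)
$x{\left(U \right)} = -85$ ($x{\left(U \right)} = 2 - 87 = -85$)
$x{\left(R{\left(7 \right)} \right)} + \frac{1}{o - 6787} = -85 + \frac{1}{9688 - 6787} = -85 + \frac{1}{2901} = - \frac{246584}{2901}$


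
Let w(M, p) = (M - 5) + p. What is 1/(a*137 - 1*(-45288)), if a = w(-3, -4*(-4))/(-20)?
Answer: 5/226166 ≈ 2.2108e-5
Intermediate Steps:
w(M, p) = -5 + M + p (w(M, p) = (-5 + M) + p = -5 + M + p)
a = -2/5 (a = (-5 - 3 - 4*(-4))/(-20) = (-5 - 3 + 16)*(-1/20) = 8*(-1/20) = -2/5 ≈ -0.40000)
1/(a*137 - 1*(-45288)) = 1/(-2/5*137 - 1*(-45288)) = 1/(-274/5 + 45288) = 1/(226166/5) = 5/226166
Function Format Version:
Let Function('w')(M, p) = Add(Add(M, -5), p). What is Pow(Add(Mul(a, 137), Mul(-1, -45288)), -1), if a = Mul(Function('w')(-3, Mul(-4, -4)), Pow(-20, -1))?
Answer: Rational(5, 226166) ≈ 2.2108e-5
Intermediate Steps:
Function('w')(M, p) = Add(-5, M, p) (Function('w')(M, p) = Add(Add(-5, M), p) = Add(-5, M, p))
a = Rational(-2, 5) (a = Mul(Add(-5, -3, Mul(-4, -4)), Pow(-20, -1)) = Mul(Add(-5, -3, 16), Rational(-1, 20)) = Mul(8, Rational(-1, 20)) = Rational(-2, 5) ≈ -0.40000)
Pow(Add(Mul(a, 137), Mul(-1, -45288)), -1) = Pow(Add(Mul(Rational(-2, 5), 137), Mul(-1, -45288)), -1) = Pow(Add(Rational(-274, 5), 45288), -1) = Pow(Rational(226166, 5), -1) = Rational(5, 226166)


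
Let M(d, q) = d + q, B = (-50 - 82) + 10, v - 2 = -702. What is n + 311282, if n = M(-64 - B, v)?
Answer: 310640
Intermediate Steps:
v = -700 (v = 2 - 702 = -700)
B = -122 (B = -132 + 10 = -122)
n = -642 (n = (-64 - 1*(-122)) - 700 = (-64 + 122) - 700 = 58 - 700 = -642)
n + 311282 = -642 + 311282 = 310640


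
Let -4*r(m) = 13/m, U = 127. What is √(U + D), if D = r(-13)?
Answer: √509/2 ≈ 11.281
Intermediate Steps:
r(m) = -13/(4*m)
D = ¼ (D = -13/4/(-13) = -13/4*(-1/13) = ¼ ≈ 0.25000)
√(U + D) = √(127 + ¼) = √(509/4) = √509/2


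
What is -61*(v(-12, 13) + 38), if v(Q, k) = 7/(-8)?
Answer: -18117/8 ≈ -2264.6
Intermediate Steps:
v(Q, k) = -7/8 (v(Q, k) = 7*(-1/8) = -7/8)
-61*(v(-12, 13) + 38) = -61*(-7/8 + 38) = -61*297/8 = -18117/8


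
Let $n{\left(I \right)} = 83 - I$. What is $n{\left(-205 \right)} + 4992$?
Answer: $5280$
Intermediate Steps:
$n{\left(-205 \right)} + 4992 = \left(83 - -205\right) + 4992 = \left(83 + 205\right) + 4992 = 288 + 4992 = 5280$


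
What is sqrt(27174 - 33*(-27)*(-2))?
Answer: 92*sqrt(3) ≈ 159.35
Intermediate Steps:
sqrt(27174 - 33*(-27)*(-2)) = sqrt(27174 + 891*(-2)) = sqrt(27174 - 1782) = sqrt(25392) = 92*sqrt(3)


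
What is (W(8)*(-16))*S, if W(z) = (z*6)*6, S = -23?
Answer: 105984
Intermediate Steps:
W(z) = 36*z (W(z) = (6*z)*6 = 36*z)
(W(8)*(-16))*S = ((36*8)*(-16))*(-23) = (288*(-16))*(-23) = -4608*(-23) = 105984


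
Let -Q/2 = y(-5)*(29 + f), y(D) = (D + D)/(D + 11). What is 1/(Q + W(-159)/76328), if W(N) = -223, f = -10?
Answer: 228984/14501651 ≈ 0.015790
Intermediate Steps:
y(D) = 2*D/(11 + D) (y(D) = (2*D)/(11 + D) = 2*D/(11 + D))
Q = 190/3 (Q = -2*2*(-5)/(11 - 5)*(29 - 10) = -2*2*(-5)/6*19 = -2*2*(-5)*(1/6)*19 = -(-10)*19/3 = -2*(-95/3) = 190/3 ≈ 63.333)
1/(Q + W(-159)/76328) = 1/(190/3 - 223/76328) = 1/(14501651/228984) = 228984/14501651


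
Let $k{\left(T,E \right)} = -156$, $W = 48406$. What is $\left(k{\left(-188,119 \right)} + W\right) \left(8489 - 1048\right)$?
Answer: $359028250$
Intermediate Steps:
$\left(k{\left(-188,119 \right)} + W\right) \left(8489 - 1048\right) = \left(-156 + 48406\right) \left(8489 - 1048\right) = 48250 \cdot 7441 = 359028250$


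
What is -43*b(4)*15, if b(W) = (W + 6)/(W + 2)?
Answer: -1075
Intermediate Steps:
b(W) = (6 + W)/(2 + W)
-43*b(4)*15 = -43*(6 + 4)/(2 + 4)*15 = -43*10/6*15 = -43*5/3*15 = -215/3*15 = -1075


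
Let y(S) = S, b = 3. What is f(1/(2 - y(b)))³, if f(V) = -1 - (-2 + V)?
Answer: 8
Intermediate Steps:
f(V) = 1 - V (f(V) = -1 + (2 - V) = 1 - V)
f(1/(2 - y(b)))³ = (1 - 1/(2 - 1*3))³ = (1 - 1/(2 - 3))³ = (1 - 1/(-1))³ = (1 - 1*(-1))³ = (1 + 1)³ = 2³ = 8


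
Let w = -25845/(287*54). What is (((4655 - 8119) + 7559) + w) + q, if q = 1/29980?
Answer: 316980866033/77438340 ≈ 4093.3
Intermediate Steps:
q = 1/29980 ≈ 3.3356e-5
w = -8615/5166 (w = -25845/15498 = -25845*1/15498 = -8615/5166 ≈ -1.6676)
(((4655 - 8119) + 7559) + w) + q = (((4655 - 8119) + 7559) - 8615/5166) + 1/29980 = ((-3464 + 7559) - 8615/5166) + 1/29980 = (4095 - 8615/5166) + 1/29980 = 21146155/5166 + 1/29980 = 316980866033/77438340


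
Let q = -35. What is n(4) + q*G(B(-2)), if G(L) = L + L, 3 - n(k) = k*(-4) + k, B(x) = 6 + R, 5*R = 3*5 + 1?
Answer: -629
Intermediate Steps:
R = 16/5 (R = (3*5 + 1)/5 = (15 + 1)/5 = (⅕)*16 = 16/5 ≈ 3.2000)
B(x) = 46/5 (B(x) = 6 + 16/5 = 46/5)
n(k) = 3 + 3*k (n(k) = 3 - (k*(-4) + k) = 3 - (-4*k + k) = 3 - (-3)*k = 3 + 3*k)
G(L) = 2*L
n(4) + q*G(B(-2)) = (3 + 3*4) - 70*46/5 = (3 + 12) - 35*92/5 = 15 - 644 = -629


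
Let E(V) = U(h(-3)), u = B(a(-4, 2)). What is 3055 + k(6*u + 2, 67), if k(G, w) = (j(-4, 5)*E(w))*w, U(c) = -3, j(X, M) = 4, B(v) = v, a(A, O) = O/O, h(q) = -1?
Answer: 2251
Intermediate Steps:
a(A, O) = 1
u = 1
E(V) = -3
k(G, w) = -12*w (k(G, w) = (4*(-3))*w = -12*w)
3055 + k(6*u + 2, 67) = 3055 - 12*67 = 3055 - 804 = 2251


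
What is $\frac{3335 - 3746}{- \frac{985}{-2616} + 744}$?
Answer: $- \frac{1075176}{1947289} \approx -0.55214$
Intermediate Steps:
$\frac{3335 - 3746}{- \frac{985}{-2616} + 744} = - \frac{411}{\left(-985\right) \left(- \frac{1}{2616}\right) + 744} = - \frac{411}{\frac{985}{2616} + 744} = - \frac{411}{\frac{1947289}{2616}} = \left(-411\right) \frac{2616}{1947289} = - \frac{1075176}{1947289}$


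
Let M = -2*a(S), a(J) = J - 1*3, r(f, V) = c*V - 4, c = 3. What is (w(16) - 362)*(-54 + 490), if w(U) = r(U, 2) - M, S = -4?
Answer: -163064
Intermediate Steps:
r(f, V) = -4 + 3*V (r(f, V) = 3*V - 4 = -4 + 3*V)
a(J) = -3 + J (a(J) = J - 3 = -3 + J)
M = 14 (M = -2*(-3 - 4) = -2*(-7) = 14)
w(U) = -12 (w(U) = (-4 + 3*2) - 1*14 = (-4 + 6) - 14 = 2 - 14 = -12)
(w(16) - 362)*(-54 + 490) = (-12 - 362)*(-54 + 490) = -374*436 = -163064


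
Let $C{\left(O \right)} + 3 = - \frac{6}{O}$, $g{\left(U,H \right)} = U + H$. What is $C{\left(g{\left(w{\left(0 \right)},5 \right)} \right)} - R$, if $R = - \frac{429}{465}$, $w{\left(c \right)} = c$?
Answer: $- \frac{508}{155} \approx -3.2774$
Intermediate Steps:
$g{\left(U,H \right)} = H + U$
$C{\left(O \right)} = -3 - \frac{6}{O}$
$R = - \frac{143}{155}$ ($R = \left(-429\right) \frac{1}{465} = - \frac{143}{155} \approx -0.92258$)
$C{\left(g{\left(w{\left(0 \right)},5 \right)} \right)} - R = \left(-3 - \frac{6}{5 + 0}\right) - - \frac{143}{155} = \left(-3 - \frac{6}{5}\right) + \frac{143}{155} = - \frac{21}{5} + \frac{143}{155} = - \frac{508}{155}$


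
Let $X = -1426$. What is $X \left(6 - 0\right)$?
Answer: $-8556$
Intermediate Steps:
$X \left(6 - 0\right) = - 1426 \left(6 - 0\right) = - 1426 \left(6 + 0\right) = \left(-1426\right) 6 = -8556$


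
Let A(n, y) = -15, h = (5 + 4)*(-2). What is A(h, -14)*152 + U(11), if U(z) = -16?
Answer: -2296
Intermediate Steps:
h = -18 (h = 9*(-2) = -18)
A(h, -14)*152 + U(11) = -15*152 - 16 = -2280 - 16 = -2296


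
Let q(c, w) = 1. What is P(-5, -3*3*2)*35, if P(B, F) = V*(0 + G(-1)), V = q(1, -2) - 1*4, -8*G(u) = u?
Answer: -105/8 ≈ -13.125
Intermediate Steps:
G(u) = -u/8
V = -3 (V = 1 - 1*4 = 1 - 4 = -3)
P(B, F) = -3/8 (P(B, F) = -3*(0 - ⅛*(-1)) = -3*(0 + ⅛) = -3*⅛ = -3/8)
P(-5, -3*3*2)*35 = -3/8*35 = -105/8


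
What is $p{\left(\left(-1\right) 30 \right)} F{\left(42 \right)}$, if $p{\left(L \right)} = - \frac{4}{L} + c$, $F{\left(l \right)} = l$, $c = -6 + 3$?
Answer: $- \frac{602}{5} \approx -120.4$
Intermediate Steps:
$c = -3$
$p{\left(L \right)} = -3 - \frac{4}{L}$ ($p{\left(L \right)} = - \frac{4}{L} - 3 = -3 - \frac{4}{L}$)
$p{\left(\left(-1\right) 30 \right)} F{\left(42 \right)} = \left(-3 - \frac{4}{\left(-1\right) 30}\right) 42 = \left(-3 - \frac{4}{-30}\right) 42 = \left(-3 - - \frac{2}{15}\right) 42 = \left(-3 + \frac{2}{15}\right) 42 = \left(- \frac{43}{15}\right) 42 = - \frac{602}{5}$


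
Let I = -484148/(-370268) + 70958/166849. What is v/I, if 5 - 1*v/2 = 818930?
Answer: -8432040179548850/8921090533 ≈ -9.4518e+5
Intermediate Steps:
v = -1637850 (v = 10 - 2*818930 = 10 - 1637860 = -1637850)
I = 26763271599/15444711383 (I = -484148*(-1/370268) + 70958*(1/166849) = 121037/92567 + 70958/166849 = 26763271599/15444711383 ≈ 1.7328)
v/I = -1637850/26763271599/15444711383 = -1637850*15444711383/26763271599 = -8432040179548850/8921090533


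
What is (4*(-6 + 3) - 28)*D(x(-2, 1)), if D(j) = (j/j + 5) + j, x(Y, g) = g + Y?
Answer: -200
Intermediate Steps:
x(Y, g) = Y + g
D(j) = 6 + j (D(j) = (1 + 5) + j = 6 + j)
(4*(-6 + 3) - 28)*D(x(-2, 1)) = (4*(-6 + 3) - 28)*(6 + (-2 + 1)) = (4*(-3) - 28)*(6 - 1) = (-12 - 28)*5 = -40*5 = -200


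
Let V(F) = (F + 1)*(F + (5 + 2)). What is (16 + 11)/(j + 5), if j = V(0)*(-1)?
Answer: -27/2 ≈ -13.500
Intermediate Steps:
V(F) = (1 + F)*(7 + F) (V(F) = (1 + F)*(F + 7) = (1 + F)*(7 + F))
j = -7 (j = (7 + 0² + 8*0)*(-1) = (7 + 0 + 0)*(-1) = 7*(-1) = -7)
(16 + 11)/(j + 5) = (16 + 11)/(-7 + 5) = 27/(-2) = 27*(-½) = -27/2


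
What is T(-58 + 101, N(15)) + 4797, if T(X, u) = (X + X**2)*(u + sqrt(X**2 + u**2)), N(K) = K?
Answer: 33177 + 1892*sqrt(2074) ≈ 1.1934e+5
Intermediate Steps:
T(-58 + 101, N(15)) + 4797 = (-58 + 101)*(15 + sqrt((-58 + 101)**2 + 15**2) + (-58 + 101)*15 + (-58 + 101)*sqrt((-58 + 101)**2 + 15**2)) + 4797 = 43*(15 + sqrt(43**2 + 225) + 43*15 + 43*sqrt(43**2 + 225)) + 4797 = 43*(15 + sqrt(1849 + 225) + 645 + 43*sqrt(1849 + 225)) + 4797 = 43*(15 + sqrt(2074) + 645 + 43*sqrt(2074)) + 4797 = 43*(660 + 44*sqrt(2074)) + 4797 = (28380 + 1892*sqrt(2074)) + 4797 = 33177 + 1892*sqrt(2074)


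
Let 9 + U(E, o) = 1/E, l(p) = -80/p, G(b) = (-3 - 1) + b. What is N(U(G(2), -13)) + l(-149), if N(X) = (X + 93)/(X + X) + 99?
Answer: 538695/5662 ≈ 95.142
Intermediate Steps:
G(b) = -4 + b
U(E, o) = -9 + 1/E
N(X) = 99 + (93 + X)/(2*X) (N(X) = (93 + X)/((2*X)) + 99 = (93 + X)*(1/(2*X)) + 99 = (93 + X)/(2*X) + 99 = 99 + (93 + X)/(2*X))
N(U(G(2), -13)) + l(-149) = (93 + 199*(-9 + 1/(-4 + 2)))/(2*(-9 + 1/(-4 + 2))) - 80/(-149) = (93 + 199*(-9 + 1/(-2)))/(2*(-9 + 1/(-2))) - 80*(-1/149) = (93 + 199*(-9 - ½))/(2*(-9 - ½)) + 80/149 = (93 + 199*(-19/2))/(2*(-19/2)) + 80/149 = (½)*(-2/19)*(93 - 3781/2) + 80/149 = (½)*(-2/19)*(-3595/2) + 80/149 = 3595/38 + 80/149 = 538695/5662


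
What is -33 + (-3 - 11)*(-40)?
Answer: 527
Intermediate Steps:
-33 + (-3 - 11)*(-40) = -33 - 14*(-40) = -33 + 560 = 527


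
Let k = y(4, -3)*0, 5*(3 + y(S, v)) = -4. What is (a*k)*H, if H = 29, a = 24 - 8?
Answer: 0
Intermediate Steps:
a = 16
y(S, v) = -19/5 (y(S, v) = -3 + (1/5)*(-4) = -3 - 4/5 = -19/5)
k = 0 (k = -19/5*0 = 0)
(a*k)*H = (16*0)*29 = 0*29 = 0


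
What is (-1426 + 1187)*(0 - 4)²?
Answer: -3824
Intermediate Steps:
(-1426 + 1187)*(0 - 4)² = -239*(-4)² = -239*16 = -3824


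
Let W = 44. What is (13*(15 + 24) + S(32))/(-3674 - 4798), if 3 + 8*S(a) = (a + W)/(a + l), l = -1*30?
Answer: -4091/67776 ≈ -0.060361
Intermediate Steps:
l = -30
S(a) = -3/8 + (44 + a)/(8*(-30 + a)) (S(a) = -3/8 + ((a + 44)/(a - 30))/8 = -3/8 + ((44 + a)/(-30 + a))/8 = -3/8 + (44 + a)/(8*(-30 + a)))
(13*(15 + 24) + S(32))/(-3674 - 4798) = (13*(15 + 24) + (67 - 1*32)/(4*(-30 + 32)))/(-3674 - 4798) = (13*39 + (1/4)*(67 - 32)/2)/(-8472) = (507 + (1/4)*(1/2)*35)*(-1/8472) = (507 + 35/8)*(-1/8472) = (4091/8)*(-1/8472) = -4091/67776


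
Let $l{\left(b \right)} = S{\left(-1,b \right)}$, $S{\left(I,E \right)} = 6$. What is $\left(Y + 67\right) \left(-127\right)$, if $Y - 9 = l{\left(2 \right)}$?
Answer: $-10414$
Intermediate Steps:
$l{\left(b \right)} = 6$
$Y = 15$ ($Y = 9 + 6 = 15$)
$\left(Y + 67\right) \left(-127\right) = \left(15 + 67\right) \left(-127\right) = 82 \left(-127\right) = -10414$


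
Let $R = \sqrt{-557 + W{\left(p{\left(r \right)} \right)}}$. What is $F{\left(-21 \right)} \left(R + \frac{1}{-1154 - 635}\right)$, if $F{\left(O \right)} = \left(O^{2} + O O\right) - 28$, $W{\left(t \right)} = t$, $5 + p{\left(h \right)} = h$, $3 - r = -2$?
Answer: $- \frac{854}{1789} + 854 i \sqrt{557} \approx -0.47736 + 20155.0 i$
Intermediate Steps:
$r = 5$ ($r = 3 - -2 = 3 + 2 = 5$)
$p{\left(h \right)} = -5 + h$
$F{\left(O \right)} = -28 + 2 O^{2}$ ($F{\left(O \right)} = \left(O^{2} + O^{2}\right) - 28 = 2 O^{2} - 28 = -28 + 2 O^{2}$)
$R = i \sqrt{557}$ ($R = \sqrt{-557 + \left(-5 + 5\right)} = \sqrt{-557 + 0} = \sqrt{-557} = i \sqrt{557} \approx 23.601 i$)
$F{\left(-21 \right)} \left(R + \frac{1}{-1154 - 635}\right) = \left(-28 + 2 \left(-21\right)^{2}\right) \left(i \sqrt{557} + \frac{1}{-1154 - 635}\right) = \left(-28 + 2 \cdot 441\right) \left(i \sqrt{557} + \frac{1}{-1789}\right) = \left(-28 + 882\right) \left(i \sqrt{557} - \frac{1}{1789}\right) = 854 \left(- \frac{1}{1789} + i \sqrt{557}\right) = - \frac{854}{1789} + 854 i \sqrt{557}$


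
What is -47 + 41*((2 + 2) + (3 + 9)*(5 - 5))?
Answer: 117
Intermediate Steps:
-47 + 41*((2 + 2) + (3 + 9)*(5 - 5)) = -47 + 41*(4 + 12*0) = -47 + 41*(4 + 0) = -47 + 41*4 = -47 + 164 = 117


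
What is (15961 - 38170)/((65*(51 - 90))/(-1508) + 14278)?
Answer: -2576244/1656443 ≈ -1.5553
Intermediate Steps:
(15961 - 38170)/((65*(51 - 90))/(-1508) + 14278) = -22209/((65*(-39))*(-1/1508) + 14278) = -22209/(-2535*(-1/1508) + 14278) = -22209/(195/116 + 14278) = -22209/1656443/116 = -22209*116/1656443 = -2576244/1656443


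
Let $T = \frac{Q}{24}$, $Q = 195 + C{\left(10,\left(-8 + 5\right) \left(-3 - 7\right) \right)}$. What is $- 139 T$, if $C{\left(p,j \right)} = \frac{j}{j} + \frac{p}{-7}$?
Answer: $- \frac{31553}{28} \approx -1126.9$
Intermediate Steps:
$C{\left(p,j \right)} = 1 - \frac{p}{7}$ ($C{\left(p,j \right)} = 1 + p \left(- \frac{1}{7}\right) = 1 - \frac{p}{7}$)
$Q = \frac{1362}{7}$ ($Q = 195 + \left(1 - \frac{10}{7}\right) = 195 - \frac{3}{7} = \frac{1362}{7} \approx 194.57$)
$T = \frac{227}{28}$ ($T = \frac{1362}{7 \cdot 24} = \frac{1362}{7} \cdot \frac{1}{24} = \frac{227}{28} \approx 8.1071$)
$- 139 T = \left(-139\right) \frac{227}{28} = - \frac{31553}{28}$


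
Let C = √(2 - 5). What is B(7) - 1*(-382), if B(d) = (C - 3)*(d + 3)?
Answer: 352 + 10*I*√3 ≈ 352.0 + 17.32*I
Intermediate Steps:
C = I*√3 (C = √(-3) = I*√3 ≈ 1.732*I)
B(d) = (-3 + I*√3)*(3 + d) (B(d) = (I*√3 - 3)*(d + 3) = (-3 + I*√3)*(3 + d))
B(7) - 1*(-382) = (-9 - 3*7 + 3*I*√3 + I*7*√3) - 1*(-382) = (-9 - 21 + 3*I*√3 + 7*I*√3) + 382 = (-30 + 10*I*√3) + 382 = 352 + 10*I*√3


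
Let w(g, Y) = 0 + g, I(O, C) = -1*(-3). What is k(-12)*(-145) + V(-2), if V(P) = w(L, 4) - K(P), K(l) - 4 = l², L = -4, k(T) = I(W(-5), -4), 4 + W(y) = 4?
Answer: -447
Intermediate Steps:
W(y) = 0 (W(y) = -4 + 4 = 0)
I(O, C) = 3
k(T) = 3
w(g, Y) = g
K(l) = 4 + l²
V(P) = -8 - P² (V(P) = -4 - (4 + P²) = -4 + (-4 - P²) = -8 - P²)
k(-12)*(-145) + V(-2) = 3*(-145) + (-8 - 1*(-2)²) = -435 + (-8 - 1*4) = -435 + (-8 - 4) = -435 - 12 = -447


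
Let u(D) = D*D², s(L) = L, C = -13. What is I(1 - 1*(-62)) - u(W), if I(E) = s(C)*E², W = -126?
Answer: 1948779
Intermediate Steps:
I(E) = -13*E²
u(D) = D³
I(1 - 1*(-62)) - u(W) = -13*(1 - 1*(-62))² - 1*(-126)³ = -13*(1 + 62)² - 1*(-2000376) = -13*63² + 2000376 = -13*3969 + 2000376 = -51597 + 2000376 = 1948779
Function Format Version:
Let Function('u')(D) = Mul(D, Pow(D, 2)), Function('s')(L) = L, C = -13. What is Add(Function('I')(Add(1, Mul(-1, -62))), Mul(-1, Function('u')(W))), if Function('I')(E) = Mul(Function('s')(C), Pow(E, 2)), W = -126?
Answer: 1948779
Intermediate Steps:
Function('I')(E) = Mul(-13, Pow(E, 2))
Function('u')(D) = Pow(D, 3)
Add(Function('I')(Add(1, Mul(-1, -62))), Mul(-1, Function('u')(W))) = Add(Mul(-13, Pow(Add(1, Mul(-1, -62)), 2)), Mul(-1, Pow(-126, 3))) = Add(Mul(-13, Pow(Add(1, 62), 2)), Mul(-1, -2000376)) = Add(Mul(-13, Pow(63, 2)), 2000376) = Add(Mul(-13, 3969), 2000376) = Add(-51597, 2000376) = 1948779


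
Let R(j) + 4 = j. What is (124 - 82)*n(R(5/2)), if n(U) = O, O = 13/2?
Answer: 273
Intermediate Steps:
O = 13/2 (O = 13*(½) = 13/2 ≈ 6.5000)
R(j) = -4 + j
n(U) = 13/2
(124 - 82)*n(R(5/2)) = (124 - 82)*(13/2) = 42*(13/2) = 273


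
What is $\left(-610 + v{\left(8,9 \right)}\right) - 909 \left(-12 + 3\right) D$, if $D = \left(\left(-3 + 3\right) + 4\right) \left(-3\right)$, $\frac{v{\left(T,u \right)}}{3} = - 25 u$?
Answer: $-99457$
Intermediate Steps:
$v{\left(T,u \right)} = - 75 u$ ($v{\left(T,u \right)} = 3 \left(- 25 u\right) = - 75 u$)
$D = -12$ ($D = \left(0 + 4\right) \left(-3\right) = 4 \left(-3\right) = -12$)
$\left(-610 + v{\left(8,9 \right)}\right) - 909 \left(-12 + 3\right) D = \left(-610 - 675\right) - 909 \left(-12 + 3\right) \left(-12\right) = \left(-610 - 675\right) - 909 \left(\left(-9\right) \left(-12\right)\right) = -1285 - 98172 = -99457$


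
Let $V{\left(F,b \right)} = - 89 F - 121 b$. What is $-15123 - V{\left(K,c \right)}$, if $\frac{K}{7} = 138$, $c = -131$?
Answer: $55000$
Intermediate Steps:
$K = 966$ ($K = 7 \cdot 138 = 966$)
$V{\left(F,b \right)} = - 121 b - 89 F$
$-15123 - V{\left(K,c \right)} = -15123 - \left(\left(-121\right) \left(-131\right) - 85974\right) = -15123 - \left(15851 - 85974\right) = -15123 - -70123 = -15123 + 70123 = 55000$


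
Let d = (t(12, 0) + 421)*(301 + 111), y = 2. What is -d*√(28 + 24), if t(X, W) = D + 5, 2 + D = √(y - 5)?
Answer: 824*√13*(-424 - I*√3) ≈ -1.2597e+6 - 5145.9*I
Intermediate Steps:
D = -2 + I*√3 (D = -2 + √(2 - 5) = -2 + √(-3) = -2 + I*√3 ≈ -2.0 + 1.732*I)
t(X, W) = 3 + I*√3 (t(X, W) = (-2 + I*√3) + 5 = 3 + I*√3)
d = 174688 + 412*I*√3 (d = ((3 + I*√3) + 421)*(301 + 111) = (424 + I*√3)*412 = 174688 + 412*I*√3 ≈ 1.7469e+5 + 713.6*I)
-d*√(28 + 24) = -(174688 + 412*I*√3)*√(28 + 24) = -(174688 + 412*I*√3)*√52 = -(174688 + 412*I*√3)*2*√13 = -2*√13*(174688 + 412*I*√3)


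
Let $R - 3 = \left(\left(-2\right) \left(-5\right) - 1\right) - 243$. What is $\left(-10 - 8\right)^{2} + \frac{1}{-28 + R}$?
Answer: $\frac{83915}{259} \approx 324.0$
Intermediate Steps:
$R = -231$ ($R = 3 - 234 = -231$)
$\left(-10 - 8\right)^{2} + \frac{1}{-28 + R} = \left(-10 - 8\right)^{2} + \frac{1}{-28 - 231} = \left(-18\right)^{2} + \frac{1}{-259} = 324 - \frac{1}{259} = \frac{83915}{259}$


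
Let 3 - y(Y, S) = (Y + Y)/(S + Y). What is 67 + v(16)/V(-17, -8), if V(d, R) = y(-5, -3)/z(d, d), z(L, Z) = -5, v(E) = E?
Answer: 149/7 ≈ 21.286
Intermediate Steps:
y(Y, S) = 3 - 2*Y/(S + Y) (y(Y, S) = 3 - (Y + Y)/(S + Y) = 3 - 2*Y/(S + Y))
V(d, R) = -7/20 (V(d, R) = ((-5 + 3*(-3))/(-3 - 5))/(-5) = ((-5 - 9)/(-8))*(-1/5) = -1/8*(-14)*(-1/5) = (7/4)*(-1/5) = -7/20)
67 + v(16)/V(-17, -8) = 67 + 16/(-7/20) = 67 + 16*(-20/7) = 67 - 320/7 = 149/7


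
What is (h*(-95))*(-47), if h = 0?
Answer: 0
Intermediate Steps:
(h*(-95))*(-47) = (0*(-95))*(-47) = 0*(-47) = 0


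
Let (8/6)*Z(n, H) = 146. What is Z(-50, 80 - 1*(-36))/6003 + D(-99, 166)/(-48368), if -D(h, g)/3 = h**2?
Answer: 60600835/96784368 ≈ 0.62614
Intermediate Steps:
Z(n, H) = 219/2 (Z(n, H) = (3/4)*146 = 219/2)
D(h, g) = -3*h**2
Z(-50, 80 - 1*(-36))/6003 + D(-99, 166)/(-48368) = (219/2)/6003 - 3*(-99)**2/(-48368) = (219/2)*(1/6003) - 3*9801*(-1/48368) = 73/4002 - 29403*(-1/48368) = 73/4002 + 29403/48368 = 60600835/96784368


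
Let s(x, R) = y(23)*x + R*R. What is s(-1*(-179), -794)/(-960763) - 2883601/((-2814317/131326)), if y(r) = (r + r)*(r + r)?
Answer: 363830215152142138/2703891643871 ≈ 1.3456e+5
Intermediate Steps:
y(r) = 4*r**2 (y(r) = (2*r)*(2*r) = 4*r**2)
s(x, R) = R**2 + 2116*x (s(x, R) = (4*23**2)*x + R*R = (4*529)*x + R**2 = 2116*x + R**2 = R**2 + 2116*x)
s(-1*(-179), -794)/(-960763) - 2883601/((-2814317/131326)) = ((-794)**2 + 2116*(-1*(-179)))/(-960763) - 2883601/((-2814317/131326)) = (630436 + 2116*179)*(-1/960763) - 2883601/((-2814317*1/131326)) = (630436 + 378764)*(-1/960763) - 2883601/(-2814317/131326) = 1009200*(-1/960763) - 2883601*(-131326/2814317) = -1009200/960763 + 378691784926/2814317 = 363830215152142138/2703891643871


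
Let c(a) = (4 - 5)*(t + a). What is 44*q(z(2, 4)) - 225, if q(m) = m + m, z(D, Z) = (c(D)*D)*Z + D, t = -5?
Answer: 2063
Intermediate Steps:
c(a) = 5 - a (c(a) = (4 - 5)*(-5 + a) = -(-5 + a) = 5 - a)
z(D, Z) = D + D*Z*(5 - D) (z(D, Z) = ((5 - D)*D)*Z + D = (D*(5 - D))*Z + D = D*Z*(5 - D) + D = D + D*Z*(5 - D))
q(m) = 2*m
44*q(z(2, 4)) - 225 = 44*(2*(-1*2*(-1 + 4*(-5 + 2)))) - 225 = 44*(2*(-1*2*(-1 + 4*(-3)))) - 225 = 44*(2*(-1*2*(-1 - 12))) - 225 = 44*(2*(-1*2*(-13))) - 225 = 44*(2*26) - 225 = 44*52 - 225 = 2288 - 225 = 2063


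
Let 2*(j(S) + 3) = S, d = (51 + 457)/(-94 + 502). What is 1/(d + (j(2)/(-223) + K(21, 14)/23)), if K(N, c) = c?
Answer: 523158/974519 ≈ 0.53684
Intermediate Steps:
d = 127/102 (d = 508/408 = 508*(1/408) = 127/102 ≈ 1.2451)
j(S) = -3 + S/2
1/(d + (j(2)/(-223) + K(21, 14)/23)) = 1/(127/102 + ((-3 + (½)*2)/(-223) + 14/23)) = 1/(127/102 + ((-3 + 1)*(-1/223) + 14*(1/23))) = 1/(127/102 + (-2*(-1/223) + 14/23)) = 1/(127/102 + (2/223 + 14/23)) = 1/(127/102 + 3168/5129) = 1/(974519/523158) = 523158/974519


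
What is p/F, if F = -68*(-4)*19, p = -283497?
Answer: -283497/5168 ≈ -54.856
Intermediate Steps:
F = 5168 (F = 272*19 = 5168)
p/F = -283497/5168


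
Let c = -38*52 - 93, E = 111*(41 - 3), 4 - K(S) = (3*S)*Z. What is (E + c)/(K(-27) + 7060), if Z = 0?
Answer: 2149/7064 ≈ 0.30422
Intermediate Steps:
K(S) = 4 (K(S) = 4 - 3*S*0 = 4 - 1*0 = 4 + 0 = 4)
E = 4218 (E = 111*38 = 4218)
c = -2069 (c = -1976 - 93 = -2069)
(E + c)/(K(-27) + 7060) = (4218 - 2069)/(4 + 7060) = 2149/7064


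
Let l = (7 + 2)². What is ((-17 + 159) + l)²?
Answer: 49729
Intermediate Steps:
l = 81 (l = 9² = 81)
((-17 + 159) + l)² = ((-17 + 159) + 81)² = (142 + 81)² = 223² = 49729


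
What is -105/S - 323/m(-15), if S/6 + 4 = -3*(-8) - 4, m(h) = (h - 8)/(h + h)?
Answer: -310885/736 ≈ -422.40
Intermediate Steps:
m(h) = (-8 + h)/(2*h) (m(h) = (-8 + h)/((2*h)) = (-8 + h)*(1/(2*h)) = (-8 + h)/(2*h))
S = 96 (S = -24 + 6*(-3*(-8) - 4) = -24 + 6*(24 - 4) = -24 + 6*20 = -24 + 120 = 96)
-105/S - 323/m(-15) = -105/96 - 323*(-30/(-8 - 15)) = -105*1/96 - 323/((1/2)*(-1/15)*(-23)) = -35/32 - 323/23/30 = -35/32 - 323*30/23 = -35/32 - 9690/23 = -310885/736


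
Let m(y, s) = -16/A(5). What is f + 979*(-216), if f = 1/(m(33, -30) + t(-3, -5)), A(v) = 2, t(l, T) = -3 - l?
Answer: -1691713/8 ≈ -2.1146e+5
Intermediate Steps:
m(y, s) = -8 (m(y, s) = -16/2 = -16*½ = -8)
f = -⅛ (f = 1/(-8 + (-3 - 1*(-3))) = 1/(-8 + (-3 + 3)) = 1/(-8 + 0) = 1/(-8) = -⅛ ≈ -0.12500)
f + 979*(-216) = -⅛ + 979*(-216) = -⅛ - 211464 = -1691713/8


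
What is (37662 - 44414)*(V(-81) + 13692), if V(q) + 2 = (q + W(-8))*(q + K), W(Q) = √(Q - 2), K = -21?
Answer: -148219904 + 688704*I*√10 ≈ -1.4822e+8 + 2.1779e+6*I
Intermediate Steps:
W(Q) = √(-2 + Q)
V(q) = -2 + (-21 + q)*(q + I*√10) (V(q) = -2 + (q + √(-2 - 8))*(q - 21) = -2 + (q + √(-10))*(-21 + q) = -2 + (q + I*√10)*(-21 + q) = -2 + (-21 + q)*(q + I*√10))
(37662 - 44414)*(V(-81) + 13692) = (37662 - 44414)*((-2 + (-81)² - 21*(-81) - 21*I*√10 + I*(-81)*√10) + 13692) = -6752*((-2 + 6561 + 1701 - 21*I*√10 - 81*I*√10) + 13692) = -6752*((8260 - 102*I*√10) + 13692) = -6752*(21952 - 102*I*√10) = -148219904 + 688704*I*√10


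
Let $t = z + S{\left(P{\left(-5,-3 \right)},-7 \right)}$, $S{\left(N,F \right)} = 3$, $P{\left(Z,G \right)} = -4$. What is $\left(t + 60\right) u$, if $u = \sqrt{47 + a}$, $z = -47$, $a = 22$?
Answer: $16 \sqrt{69} \approx 132.91$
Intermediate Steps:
$t = -44$ ($t = -47 + 3 = -44$)
$u = \sqrt{69}$ ($u = \sqrt{47 + 22} = \sqrt{69} \approx 8.3066$)
$\left(t + 60\right) u = \left(-44 + 60\right) \sqrt{69} = 16 \sqrt{69}$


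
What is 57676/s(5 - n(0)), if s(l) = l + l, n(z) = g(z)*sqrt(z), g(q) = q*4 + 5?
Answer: 28838/5 ≈ 5767.6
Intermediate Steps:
g(q) = 5 + 4*q (g(q) = 4*q + 5 = 5 + 4*q)
n(z) = sqrt(z)*(5 + 4*z) (n(z) = (5 + 4*z)*sqrt(z) = sqrt(z)*(5 + 4*z))
s(l) = 2*l
57676/s(5 - n(0)) = 57676/((2*(5 - sqrt(0)*(5 + 4*0)))) = 57676/((2*(5 - 0*(5 + 0)))) = 57676/((2*(5 - 0*5))) = 57676/((2*(5 - 1*0))) = 57676/((2*(5 + 0))) = 57676/((2*5)) = 57676/10 = 57676*(1/10) = 28838/5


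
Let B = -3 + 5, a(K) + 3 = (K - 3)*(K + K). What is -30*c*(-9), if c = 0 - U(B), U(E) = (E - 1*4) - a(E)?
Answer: -1350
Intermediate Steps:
a(K) = -3 + 2*K*(-3 + K) (a(K) = -3 + (K - 3)*(K + K) = -3 + (-3 + K)*(2*K) = -3 + 2*K*(-3 + K))
B = 2
U(E) = -1 - 2*E² + 7*E (U(E) = (E - 1*4) - (-3 - 6*E + 2*E²) = (E - 4) + (3 - 2*E² + 6*E) = (-4 + E) + (3 - 2*E² + 6*E) = -1 - 2*E² + 7*E)
c = -5 (c = 0 - (-1 - 2*2² + 7*2) = 0 - (-1 - 2*4 + 14) = 0 - (-1 - 8 + 14) = 0 - 1*5 = 0 - 5 = -5)
-30*c*(-9) = -30*(-5)*(-9) = 150*(-9) = -1350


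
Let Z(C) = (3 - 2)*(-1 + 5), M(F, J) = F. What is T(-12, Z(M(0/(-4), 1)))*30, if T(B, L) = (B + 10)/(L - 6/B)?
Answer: -40/3 ≈ -13.333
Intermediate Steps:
Z(C) = 4 (Z(C) = 1*4 = 4)
T(B, L) = (10 + B)/(L - 6/B)
T(-12, Z(M(0/(-4), 1)))*30 = -12*(10 - 12)/(-6 - 12*4)*30 = -12*(-2)/(-6 - 48)*30 = -12*(-2)/(-54)*30 = -12*(-1/54)*(-2)*30 = -4/9*30 = -40/3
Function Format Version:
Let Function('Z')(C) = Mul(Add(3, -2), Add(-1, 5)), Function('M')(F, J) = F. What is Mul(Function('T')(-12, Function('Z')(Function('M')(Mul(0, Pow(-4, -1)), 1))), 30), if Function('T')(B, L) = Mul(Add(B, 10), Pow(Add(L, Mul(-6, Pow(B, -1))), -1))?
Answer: Rational(-40, 3) ≈ -13.333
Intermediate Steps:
Function('Z')(C) = 4 (Function('Z')(C) = Mul(1, 4) = 4)
Function('T')(B, L) = Mul(Pow(Add(L, Mul(-6, Pow(B, -1))), -1), Add(10, B)) (Function('T')(B, L) = Mul(Add(10, B), Pow(Add(L, Mul(-6, Pow(B, -1))), -1)) = Mul(Pow(Add(L, Mul(-6, Pow(B, -1))), -1), Add(10, B)))
Mul(Function('T')(-12, Function('Z')(Function('M')(Mul(0, Pow(-4, -1)), 1))), 30) = Mul(Mul(-12, Pow(Add(-6, Mul(-12, 4)), -1), Add(10, -12)), 30) = Mul(Mul(-12, Pow(Add(-6, -48), -1), -2), 30) = Mul(Mul(-12, Pow(-54, -1), -2), 30) = Mul(Mul(-12, Rational(-1, 54), -2), 30) = Mul(Rational(-4, 9), 30) = Rational(-40, 3)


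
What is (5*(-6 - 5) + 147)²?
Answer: 8464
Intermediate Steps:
(5*(-6 - 5) + 147)² = (5*(-11) + 147)² = (-55 + 147)² = 92² = 8464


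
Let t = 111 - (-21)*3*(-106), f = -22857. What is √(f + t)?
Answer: 4*I*√1839 ≈ 171.53*I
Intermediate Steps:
t = -6567 (t = 111 - 1*(-63)*(-106) = 111 + 63*(-106) = 111 - 6678 = -6567)
√(f + t) = √(-22857 - 6567) = √(-29424) = 4*I*√1839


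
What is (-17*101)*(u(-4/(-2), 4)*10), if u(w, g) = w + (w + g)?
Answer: -137360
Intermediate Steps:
u(w, g) = g + 2*w (u(w, g) = w + (g + w) = g + 2*w)
(-17*101)*(u(-4/(-2), 4)*10) = (-17*101)*((4 + 2*(-4/(-2)))*10) = -1717*(4 + 2*(-4*(-1/2)))*10 = -1717*(4 + 2*2)*10 = -1717*(4 + 4)*10 = -13736*10 = -1717*80 = -137360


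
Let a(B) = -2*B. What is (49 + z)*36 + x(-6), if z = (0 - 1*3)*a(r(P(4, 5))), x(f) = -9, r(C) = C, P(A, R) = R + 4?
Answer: 3699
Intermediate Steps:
P(A, R) = 4 + R
z = 54 (z = (0 - 1*3)*(-2*(4 + 5)) = (0 - 3)*(-2*9) = -3*(-18) = 54)
(49 + z)*36 + x(-6) = (49 + 54)*36 - 9 = 103*36 - 9 = 3708 - 9 = 3699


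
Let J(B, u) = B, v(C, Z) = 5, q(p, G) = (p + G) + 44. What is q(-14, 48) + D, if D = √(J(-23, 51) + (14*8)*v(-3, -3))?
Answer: 78 + √537 ≈ 101.17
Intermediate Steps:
q(p, G) = 44 + G + p (q(p, G) = (G + p) + 44 = 44 + G + p)
D = √537 (D = √(-23 + (14*8)*5) = √(-23 + 112*5) = √(-23 + 560) = √537 ≈ 23.173)
q(-14, 48) + D = (44 + 48 - 14) + √537 = 78 + √537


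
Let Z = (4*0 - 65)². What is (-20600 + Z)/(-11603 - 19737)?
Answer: 3275/6268 ≈ 0.52250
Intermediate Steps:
Z = 4225 (Z = (0 - 65)² = (-65)² = 4225)
(-20600 + Z)/(-11603 - 19737) = (-20600 + 4225)/(-11603 - 19737) = -16375/(-31340) = -16375*(-1/31340) = 3275/6268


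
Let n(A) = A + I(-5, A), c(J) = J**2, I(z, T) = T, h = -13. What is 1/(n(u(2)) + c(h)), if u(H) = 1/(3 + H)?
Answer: 5/847 ≈ 0.0059032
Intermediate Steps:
n(A) = 2*A (n(A) = A + A = 2*A)
1/(n(u(2)) + c(h)) = 1/(2/(3 + 2) + (-13)**2) = 1/(2/5 + 169) = 1/(847/5) = 5/847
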